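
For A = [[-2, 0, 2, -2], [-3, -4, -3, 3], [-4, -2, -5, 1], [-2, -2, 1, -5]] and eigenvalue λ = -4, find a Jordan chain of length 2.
We seek v_1 ∈ ker((A + 4I)^2) \ ker(A + 4I), then set v_{i+1} = (A + 4I) v_i.

One such chain is v_1 = [[1, -2, 0, 0]]^T, v_2 = [[2, -3, 0, 2]]^T. Check: (A + 4I) v_2 = [[0, 0, 0, 0]]^T = 0.

v_1 = [[1, -2, 0, 0]]^T, v_2 = [[2, -3, 0, 2]]^T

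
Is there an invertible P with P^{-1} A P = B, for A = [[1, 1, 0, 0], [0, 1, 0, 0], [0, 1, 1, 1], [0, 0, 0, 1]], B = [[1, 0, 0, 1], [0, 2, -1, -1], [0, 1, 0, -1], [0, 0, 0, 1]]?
Two matrices over a field are similar if and only if they have the same invariant factors.

Both A and B have characteristic polynomial (x - 1)^4 and minimal polynomial (x - 1)^2. Computing further, both have invariant factors (x - 1)^2, (x - 1)^2. Hence A and B are similar.

Yes.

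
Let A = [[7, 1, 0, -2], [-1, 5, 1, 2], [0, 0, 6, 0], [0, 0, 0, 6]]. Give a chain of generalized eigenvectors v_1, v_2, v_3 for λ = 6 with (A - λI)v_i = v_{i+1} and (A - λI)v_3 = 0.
v_1 = [[4, -8, 1, -2]]^T, v_2 = [[0, 1, 0, 0]]^T, v_3 = [[1, -1, 0, 0]]^T

We seek v_1 ∈ ker((A - 6I)^3) \ ker((A - 6I)^2), then set v_{i+1} = (A - 6I) v_i.

One such chain is v_1 = [[4, -8, 1, -2]]^T, v_2 = [[0, 1, 0, 0]]^T, v_3 = [[1, -1, 0, 0]]^T. Check: (A - 6I) v_3 = [[0, 0, 0, 0]]^T = 0.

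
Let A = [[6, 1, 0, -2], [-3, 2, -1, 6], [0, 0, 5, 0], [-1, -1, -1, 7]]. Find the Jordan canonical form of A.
J = [[5, 1, 0, 0], [0, 5, 1, 0], [0, 0, 5, 0], [0, 0, 0, 5]]

The characteristic polynomial is det(xI - A) = (x - 5)^4, so the eigenvalues are 5 (algebraic multiplicity 4).

For λ = 5: rank(A - 5I) = 2, rank((A - 5I)^2) = 1, rank((A - 5I)^3) = 0. The eigenspace has dimension 4 - 2 = 2, so there are 2 Jordan blocks; the rank sequence gives block sizes [3, 1].

Assembling the blocks gives the Jordan form J above.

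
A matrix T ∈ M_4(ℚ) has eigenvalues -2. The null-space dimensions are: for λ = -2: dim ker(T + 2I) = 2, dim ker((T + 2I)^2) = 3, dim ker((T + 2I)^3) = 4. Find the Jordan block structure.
Jordan blocks: (-2, 3), (-2, 1)

λ = -2: successive nullity increments [2, 1, 1] count blocks of size ≥ k; block sizes are [3, 1].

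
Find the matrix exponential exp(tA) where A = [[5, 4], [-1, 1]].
A has Jordan form J = [[3, 1], [0, 3]] with A = PJP^{-1}, so e^{tA} = P e^{tJ} P^{-1}.

For a Jordan block J_k(λ), e^{tJ_k(λ)} = e^{λt} · (I + tN + t^2 N^2/2! + ... + t^{k-1} N^{k-1}/(k-1)!) where N is the nilpotent superdiagonal part.

Assembling the blocks and conjugating back gives the entries of e^{tA} as shown above.

e^{tA} = [[(2*t + 1)*e^{3*t}, 4*t*e^{3*t}], [-t*e^{3*t}, (1 - 2*t)*e^{3*t}]]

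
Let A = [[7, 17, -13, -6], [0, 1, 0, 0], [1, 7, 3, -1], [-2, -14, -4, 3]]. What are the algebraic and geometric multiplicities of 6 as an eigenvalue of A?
algebraic multiplicity 2, geometric multiplicity 1

The characteristic polynomial is (x - 6)^2(x - 1)^2, so the factor x - 6 appears with exponent 2: the algebraic multiplicity is 2.

rank(A - 6I) = 3, so the eigenspace has dimension 4 - 3 = 1: the geometric multiplicity is 1.

Since 1 < 2, A is not diagonalizable.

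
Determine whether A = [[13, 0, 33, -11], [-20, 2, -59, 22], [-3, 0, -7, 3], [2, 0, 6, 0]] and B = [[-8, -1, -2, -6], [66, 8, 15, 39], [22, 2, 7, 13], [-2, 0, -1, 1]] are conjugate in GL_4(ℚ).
Two matrices over a field are similar if and only if they have the same invariant factors.

Both A and B have characteristic polynomial (x - 2)^4 and minimal polynomial (x - 2)^3. Computing further, both have invariant factors x - 2, (x - 2)^3. Hence A and B are similar.

Yes.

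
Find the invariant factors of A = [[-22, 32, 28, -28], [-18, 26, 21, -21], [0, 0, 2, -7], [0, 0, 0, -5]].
x - 2, (x - 2)^2(x + 5)

The Jordan structure of A has elementary divisors (x + 5), (x - 2)^2, (x - 2). Arranging the block sizes at each eigenvalue in decreasing order and taking row products gives the invariant factors.

Invariant factors (smallest first, each dividing the next): x - 2, (x - 2)^2(x + 5).

Check: the last factor (x - 2)^2(x + 5) is the minimal polynomial, and the product (x - 2)^3(x + 5) is the characteristic polynomial.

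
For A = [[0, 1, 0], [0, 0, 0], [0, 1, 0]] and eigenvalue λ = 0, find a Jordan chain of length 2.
v_1 = [[-4, 1, -6]]^T, v_2 = [[1, 0, 1]]^T

We seek v_1 ∈ ker(A^2) \ ker(A), then set v_{i+1} = A v_i.

One such chain is v_1 = [[-4, 1, -6]]^T, v_2 = [[1, 0, 1]]^T. Check: A v_2 = [[0, 0, 0]]^T = 0.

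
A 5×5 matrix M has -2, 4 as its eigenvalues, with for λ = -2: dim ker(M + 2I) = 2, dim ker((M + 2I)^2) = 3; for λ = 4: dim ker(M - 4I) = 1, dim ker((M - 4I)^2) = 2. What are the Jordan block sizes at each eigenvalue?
λ = -2: successive nullity increments [2, 1] count blocks of size ≥ k; block sizes are [2, 1].
λ = 4: successive nullity increments [1, 1] count blocks of size ≥ k; block sizes are [2].

Jordan blocks: (-2, 2), (-2, 1), (4, 2)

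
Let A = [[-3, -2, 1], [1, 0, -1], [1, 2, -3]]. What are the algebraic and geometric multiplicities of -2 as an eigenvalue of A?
algebraic multiplicity 3, geometric multiplicity 2

The characteristic polynomial is (x + 2)^3, so the factor x + 2 appears with exponent 3: the algebraic multiplicity is 3.

rank(A + 2I) = 1, so the eigenspace has dimension 3 - 1 = 2: the geometric multiplicity is 2.

Since 2 < 3, A is not diagonalizable.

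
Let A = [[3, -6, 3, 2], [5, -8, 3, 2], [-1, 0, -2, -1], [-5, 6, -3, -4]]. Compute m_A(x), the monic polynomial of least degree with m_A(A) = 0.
m_A(x) = (x + 2)^2(x + 5)

The characteristic polynomial factors as (x + 2)^3(x + 5). The minimal polynomial is ∏(x - λ)^{k_λ} where k_λ is the size of the largest Jordan block at λ.

For λ = -5: rank(A + 5I) = 3, and the largest Jordan block has size 1 (the smallest k with rank((A + 5I)^k) = rank((A + 5I)^(k+1))).
For λ = -2: rank(A + 2I) = 2, and the largest Jordan block has size 2 (the smallest k with rank((A + 2I)^k) = rank((A + 2I)^(k+1))).

So m_A(x) = (x + 2)^2(x + 5).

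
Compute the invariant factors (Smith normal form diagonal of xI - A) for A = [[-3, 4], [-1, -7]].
(x + 5)^2

The Jordan structure of A has elementary divisors (x + 5)^2. Arranging the block sizes at each eigenvalue in decreasing order and taking row products gives the invariant factors.

Invariant factors (smallest first, each dividing the next): (x + 5)^2.

Check: the last factor (x + 5)^2 is the minimal polynomial, and the product (x + 5)^2 is the characteristic polynomial.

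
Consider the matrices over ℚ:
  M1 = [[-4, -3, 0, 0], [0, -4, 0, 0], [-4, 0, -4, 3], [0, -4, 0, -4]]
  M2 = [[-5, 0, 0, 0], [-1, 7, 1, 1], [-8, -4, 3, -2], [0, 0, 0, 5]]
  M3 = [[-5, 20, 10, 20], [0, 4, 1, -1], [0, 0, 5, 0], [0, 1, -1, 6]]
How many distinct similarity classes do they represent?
2 classes: {M1}, {M2, M3}

Characteristic polynomials: χ_{M1} = (x + 4)^4, χ_{M2} = (x - 5)^3(x + 5), χ_{M3} = (x - 5)^3(x + 5).

{M1}: invariant factors (x + 4)^2, (x + 4)^2.

{M2, M3}: invariant factors x - 5, (x - 5)^2(x + 5).

Matrices are similar if and only if their invariant-factor lists agree; the partition into similarity classes is {M1}, {M2, M3}.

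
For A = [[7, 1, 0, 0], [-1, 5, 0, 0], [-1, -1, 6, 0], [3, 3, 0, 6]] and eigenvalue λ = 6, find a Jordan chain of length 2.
We seek v_1 ∈ ker((A - 6I)^2) \ ker(A - 6I), then set v_{i+1} = (A - 6I) v_i.

One such chain is v_1 = [[0, 1, 0, -2]]^T, v_2 = [[1, -1, -1, 3]]^T. Check: (A - 6I) v_2 = [[0, 0, 0, 0]]^T = 0.

v_1 = [[0, 1, 0, -2]]^T, v_2 = [[1, -1, -1, 3]]^T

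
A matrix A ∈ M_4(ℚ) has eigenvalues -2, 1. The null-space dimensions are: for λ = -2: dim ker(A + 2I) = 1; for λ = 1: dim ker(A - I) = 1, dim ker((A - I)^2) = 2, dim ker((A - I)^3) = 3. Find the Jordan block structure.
λ = -2: successive nullity increments [1] count blocks of size ≥ k; block sizes are [1].
λ = 1: successive nullity increments [1, 1, 1] count blocks of size ≥ k; block sizes are [3].

Jordan blocks: (-2, 1), (1, 3)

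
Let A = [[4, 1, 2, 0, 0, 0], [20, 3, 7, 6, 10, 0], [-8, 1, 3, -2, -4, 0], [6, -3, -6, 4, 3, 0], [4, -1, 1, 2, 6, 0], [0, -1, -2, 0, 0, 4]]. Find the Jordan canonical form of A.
The characteristic polynomial is det(xI - A) = (x - 4)^6, so the eigenvalues are 4 (algebraic multiplicity 6).

For λ = 4: rank(A - 4I) = 3, rank((A - 4I)^2) = 1, rank((A - 4I)^3) = 0. The eigenspace has dimension 6 - 3 = 3, so there are 3 Jordan blocks; the rank sequence gives block sizes [3, 2, 1].

Assembling the blocks gives the Jordan form J above.

J = [[4, 1, 0, 0, 0, 0], [0, 4, 1, 0, 0, 0], [0, 0, 4, 0, 0, 0], [0, 0, 0, 4, 1, 0], [0, 0, 0, 0, 4, 0], [0, 0, 0, 0, 0, 4]]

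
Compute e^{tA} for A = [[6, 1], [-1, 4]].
A has Jordan form J = [[5, 1], [0, 5]] with A = PJP^{-1}, so e^{tA} = P e^{tJ} P^{-1}.

For a Jordan block J_k(λ), e^{tJ_k(λ)} = e^{λt} · (I + tN + t^2 N^2/2! + ... + t^{k-1} N^{k-1}/(k-1)!) where N is the nilpotent superdiagonal part.

Assembling the blocks and conjugating back gives the entries of e^{tA} as shown above.

e^{tA} = [[(t + 1)*e^{5*t}, t*e^{5*t}], [-t*e^{5*t}, (1 - t)*e^{5*t}]]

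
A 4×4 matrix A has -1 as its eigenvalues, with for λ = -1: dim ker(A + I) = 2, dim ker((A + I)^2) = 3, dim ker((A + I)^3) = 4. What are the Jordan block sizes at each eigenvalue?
Jordan blocks: (-1, 3), (-1, 1)

λ = -1: successive nullity increments [2, 1, 1] count blocks of size ≥ k; block sizes are [3, 1].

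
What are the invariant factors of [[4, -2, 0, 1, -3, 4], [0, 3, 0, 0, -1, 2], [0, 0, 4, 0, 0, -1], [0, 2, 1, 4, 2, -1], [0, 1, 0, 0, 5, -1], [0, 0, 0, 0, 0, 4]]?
(x - 4)^3, (x - 4)^3

The Jordan structure of A has elementary divisors (x - 4)^3, (x - 4)^3. Arranging the block sizes at each eigenvalue in decreasing order and taking row products gives the invariant factors.

Invariant factors (smallest first, each dividing the next): (x - 4)^3, (x - 4)^3.

Check: the last factor (x - 4)^3 is the minimal polynomial, and the product (x - 4)^6 is the characteristic polynomial.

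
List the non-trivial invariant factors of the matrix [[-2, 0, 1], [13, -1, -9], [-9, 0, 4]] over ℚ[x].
The Jordan structure of A has elementary divisors (x + 1), (x - 1)^2. Arranging the block sizes at each eigenvalue in decreasing order and taking row products gives the invariant factors.

Invariant factors (smallest first, each dividing the next): (x - 1)^2(x + 1).

Check: the last factor (x - 1)^2(x + 1) is the minimal polynomial, and the product (x - 1)^2(x + 1) is the characteristic polynomial.

(x - 1)^2(x + 1)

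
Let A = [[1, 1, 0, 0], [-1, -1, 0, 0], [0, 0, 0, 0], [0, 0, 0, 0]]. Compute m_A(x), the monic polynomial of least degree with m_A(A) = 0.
The characteristic polynomial factors as x^4. The minimal polynomial is ∏(x - λ)^{k_λ} where k_λ is the size of the largest Jordan block at λ.

For λ = 0: rank(A) = 1, and the largest Jordan block has size 2 (the smallest k with rank(A^k) = rank(A^(k+1))).

So m_A(x) = x^2.

m_A(x) = x^2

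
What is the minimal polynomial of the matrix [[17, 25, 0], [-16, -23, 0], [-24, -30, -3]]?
m_A(x) = (x + 3)^2

The characteristic polynomial factors as (x + 3)^3. The minimal polynomial is ∏(x - λ)^{k_λ} where k_λ is the size of the largest Jordan block at λ.

For λ = -3: rank(A + 3I) = 1, and the largest Jordan block has size 2 (the smallest k with rank((A + 3I)^k) = rank((A + 3I)^(k+1))).

So m_A(x) = (x + 3)^2.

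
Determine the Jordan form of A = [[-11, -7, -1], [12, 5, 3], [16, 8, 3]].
The characteristic polynomial is det(xI - A) = (x + 1)^3, so the eigenvalues are -1 (algebraic multiplicity 3).

For λ = -1: rank(A + I) = 2, rank((A + I)^2) = 1, rank((A + I)^3) = 0. The eigenspace has dimension 3 - 2 = 1, so there is 1 Jordan block; the rank sequence gives block sizes [3].

Assembling the blocks gives the Jordan form J above.

J = [[-1, 1, 0], [0, -1, 1], [0, 0, -1]]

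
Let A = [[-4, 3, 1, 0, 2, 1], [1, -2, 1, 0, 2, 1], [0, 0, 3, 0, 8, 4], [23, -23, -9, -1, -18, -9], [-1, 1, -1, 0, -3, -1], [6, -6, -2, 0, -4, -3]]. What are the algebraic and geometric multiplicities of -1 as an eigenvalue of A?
algebraic multiplicity 5, geometric multiplicity 4

The characteristic polynomial is (x + 1)^5(x + 5), so the factor x + 1 appears with exponent 5: the algebraic multiplicity is 5.

rank(A + I) = 2, so the eigenspace has dimension 6 - 2 = 4: the geometric multiplicity is 4.

Since 4 < 5, A is not diagonalizable.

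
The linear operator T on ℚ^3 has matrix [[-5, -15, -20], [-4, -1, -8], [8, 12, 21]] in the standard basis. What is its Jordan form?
J = [[5, 1, 0], [0, 5, 0], [0, 0, 5]]

The characteristic polynomial is det(xI - A) = (x - 5)^3, so the eigenvalues are 5 (algebraic multiplicity 3).

For λ = 5: rank(A - 5I) = 1, rank((A - 5I)^2) = 0. The eigenspace has dimension 3 - 1 = 2, so there are 2 Jordan blocks; the rank sequence gives block sizes [2, 1].

Assembling the blocks gives the Jordan form J above.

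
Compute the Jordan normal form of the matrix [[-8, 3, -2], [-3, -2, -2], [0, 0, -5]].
The characteristic polynomial is det(xI - A) = (x + 5)^3, so the eigenvalues are -5 (algebraic multiplicity 3).

For λ = -5: rank(A + 5I) = 1, rank((A + 5I)^2) = 0. The eigenspace has dimension 3 - 1 = 2, so there are 2 Jordan blocks; the rank sequence gives block sizes [2, 1].

Assembling the blocks gives the Jordan form J above.

J = [[-5, 1, 0], [0, -5, 0], [0, 0, -5]]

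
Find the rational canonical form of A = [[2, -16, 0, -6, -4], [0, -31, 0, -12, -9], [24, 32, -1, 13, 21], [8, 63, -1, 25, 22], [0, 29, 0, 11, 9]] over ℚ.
R = [[2, 0, 0, 0, 0], [0, 0, 0, 0, -8], [0, 1, 0, 0, 12], [0, 0, 1, 0, -4], [0, 0, 0, 1, 2]]

The invariant factors of A (the non-unit diagonal entries of the Smith normal form of xI - A over ℚ[x]) are x - 2, (x - 2)(x^3 + 4x - 4), each dividing the next. The characteristic polynomial is their product, (x - 2)^2(x^3 + 4x - 4).

The rational canonical form is the block-diagonal matrix of companion matrices C(f_i):
R = [[2, 0, 0, 0, 0], [0, 0, 0, 0, -8], [0, 1, 0, 0, 12], [0, 0, 1, 0, -4], [0, 0, 0, 1, 2]].

Note the characteristic polynomial does not split into linear factors over ℚ, so A has no Jordan form over ℚ; the rational canonical form exists over any field.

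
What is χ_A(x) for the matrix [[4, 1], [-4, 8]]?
xI - A = [[x - 4, -1], [4, x - 8]].

Expanding det(xI - A) along the first row:
det(xI - A) = + (x - 4)·det([[x - 8]]) - (-1)·det([[4]]).

Evaluating gives χ_A(x) = x^2 - 12x + 36 = (x - 6)^2.

χ_A(x) = (x - 6)^2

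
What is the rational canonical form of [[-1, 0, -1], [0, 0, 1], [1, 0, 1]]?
R = [[0, 0, 0], [1, 0, 0], [0, 1, 0]]

The invariant factors of A (the non-unit diagonal entries of the Smith normal form of xI - A over ℚ[x]) are x^3, each dividing the next. The characteristic polynomial is their product, x^3.

The rational canonical form is the block-diagonal matrix of companion matrices C(f_i):
R = [[0, 0, 0], [1, 0, 0], [0, 1, 0]].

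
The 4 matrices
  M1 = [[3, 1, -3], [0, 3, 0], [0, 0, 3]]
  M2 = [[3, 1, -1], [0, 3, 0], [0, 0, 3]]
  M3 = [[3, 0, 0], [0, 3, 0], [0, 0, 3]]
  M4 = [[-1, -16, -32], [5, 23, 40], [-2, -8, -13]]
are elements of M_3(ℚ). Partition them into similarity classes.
2 classes: {M1, M2, M4}, {M3}

Characteristic polynomials: χ_{M1} = (x - 3)^3, χ_{M2} = (x - 3)^3, χ_{M3} = (x - 3)^3, χ_{M4} = (x - 3)^3.

{M1, M2, M4}: invariant factors x - 3, (x - 3)^2.

{M3}: invariant factors x - 3, x - 3, x - 3.

Matrices are similar if and only if their invariant-factor lists agree; the partition into similarity classes is {M1, M2, M4}, {M3}.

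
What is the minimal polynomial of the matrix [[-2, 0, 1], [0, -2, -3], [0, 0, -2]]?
The characteristic polynomial factors as (x + 2)^3. The minimal polynomial is ∏(x - λ)^{k_λ} where k_λ is the size of the largest Jordan block at λ.

For λ = -2: rank(A + 2I) = 1, and the largest Jordan block has size 2 (the smallest k with rank((A + 2I)^k) = rank((A + 2I)^(k+1))).

So m_A(x) = (x + 2)^2.

m_A(x) = (x + 2)^2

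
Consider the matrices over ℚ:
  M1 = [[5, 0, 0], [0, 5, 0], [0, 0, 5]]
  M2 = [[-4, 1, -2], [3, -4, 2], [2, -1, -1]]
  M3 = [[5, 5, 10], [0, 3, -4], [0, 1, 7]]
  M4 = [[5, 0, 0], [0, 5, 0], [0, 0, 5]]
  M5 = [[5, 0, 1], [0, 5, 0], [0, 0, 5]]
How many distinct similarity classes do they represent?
3 classes: {M1, M4}, {M2}, {M3, M5}

Characteristic polynomials: χ_{M1} = (x - 5)^3, χ_{M2} = (x + 3)^3, χ_{M3} = (x - 5)^3, χ_{M4} = (x - 5)^3, χ_{M5} = (x - 5)^3.

{M1, M4}: invariant factors x - 5, x - 5, x - 5.

{M2}: invariant factors (x + 3)^3.

{M3, M5}: invariant factors x - 5, (x - 5)^2.

Matrices are similar if and only if their invariant-factor lists agree; the partition into similarity classes is {M1, M4}, {M2}, {M3, M5}.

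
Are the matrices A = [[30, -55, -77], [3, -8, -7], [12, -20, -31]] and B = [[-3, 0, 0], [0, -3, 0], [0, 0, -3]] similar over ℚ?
No.

Both have characteristic polynomial (x + 3)^3, but the minimal polynomial of A is (x + 3)^2 while the minimal polynomial of B is x + 3. The minimal polynomial is a similarity invariant, so A and B are not similar.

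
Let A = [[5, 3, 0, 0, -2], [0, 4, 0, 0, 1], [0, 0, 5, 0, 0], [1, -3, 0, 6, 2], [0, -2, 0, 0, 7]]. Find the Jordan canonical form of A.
The characteristic polynomial is det(xI - A) = (x - 6)^2(x - 5)^3, so the eigenvalues are 5 (algebraic multiplicity 3), 6 (algebraic multiplicity 2).

For λ = 5: rank(A - 5I) = 3, rank((A - 5I)^2) = 2. The eigenspace has dimension 5 - 3 = 2, so there are 2 Jordan blocks; the rank sequence gives block sizes [2, 1].

For λ = 6: rank(A - 6I) = 3. The eigenspace has dimension 5 - 3 = 2, so there are 2 Jordan blocks; the rank sequence gives block sizes [1, 1].

Assembling the blocks gives the Jordan form J above.

J = [[5, 1, 0, 0, 0], [0, 5, 0, 0, 0], [0, 0, 5, 0, 0], [0, 0, 0, 6, 0], [0, 0, 0, 0, 6]]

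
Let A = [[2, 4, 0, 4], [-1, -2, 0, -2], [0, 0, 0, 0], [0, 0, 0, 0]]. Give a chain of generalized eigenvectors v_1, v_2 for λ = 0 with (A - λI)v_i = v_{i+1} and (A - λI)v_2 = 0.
We seek v_1 ∈ ker(A^2) \ ker(A), then set v_{i+1} = A v_i.

One such chain is v_1 = [[-1, 0, 0, 1]]^T, v_2 = [[2, -1, 0, 0]]^T. Check: A v_2 = [[0, 0, 0, 0]]^T = 0.

v_1 = [[-1, 0, 0, 1]]^T, v_2 = [[2, -1, 0, 0]]^T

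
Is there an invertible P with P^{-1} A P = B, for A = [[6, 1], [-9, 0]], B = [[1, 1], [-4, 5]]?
Two matrices over a field are similar if and only if they have the same invariant factors.

Both A and B have characteristic polynomial (x - 3)^2 and minimal polynomial (x - 3)^2. Computing further, both have invariant factors (x - 3)^2. Hence A and B are similar.

Yes.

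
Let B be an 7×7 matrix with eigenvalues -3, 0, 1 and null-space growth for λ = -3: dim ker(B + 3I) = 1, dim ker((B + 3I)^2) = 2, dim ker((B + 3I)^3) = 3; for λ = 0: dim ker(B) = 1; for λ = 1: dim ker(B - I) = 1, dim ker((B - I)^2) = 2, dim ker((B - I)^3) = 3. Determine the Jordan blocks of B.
λ = -3: successive nullity increments [1, 1, 1] count blocks of size ≥ k; block sizes are [3].
λ = 0: successive nullity increments [1] count blocks of size ≥ k; block sizes are [1].
λ = 1: successive nullity increments [1, 1, 1] count blocks of size ≥ k; block sizes are [3].

Jordan blocks: (-3, 3), (0, 1), (1, 3)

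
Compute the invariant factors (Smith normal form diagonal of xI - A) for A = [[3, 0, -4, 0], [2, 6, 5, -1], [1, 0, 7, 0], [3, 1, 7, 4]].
The Jordan structure of A has elementary divisors (x - 5)^2, (x - 5)^2. Arranging the block sizes at each eigenvalue in decreasing order and taking row products gives the invariant factors.

Invariant factors (smallest first, each dividing the next): (x - 5)^2, (x - 5)^2.

Check: the last factor (x - 5)^2 is the minimal polynomial, and the product (x - 5)^4 is the characteristic polynomial.

(x - 5)^2, (x - 5)^2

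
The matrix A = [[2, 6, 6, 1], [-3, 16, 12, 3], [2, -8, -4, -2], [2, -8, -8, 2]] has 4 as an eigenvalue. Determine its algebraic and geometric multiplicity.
The characteristic polynomial is (x - 4)^4, so the factor x - 4 appears with exponent 4: the algebraic multiplicity is 4.

rank(A - 4I) = 2, so the eigenspace has dimension 4 - 2 = 2: the geometric multiplicity is 2.

Since 2 < 4, A is not diagonalizable.

algebraic multiplicity 4, geometric multiplicity 2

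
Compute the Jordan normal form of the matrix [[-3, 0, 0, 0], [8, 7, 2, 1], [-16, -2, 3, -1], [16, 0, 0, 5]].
The characteristic polynomial is det(xI - A) = (x - 5)^3(x + 3), so the eigenvalues are -3 (algebraic multiplicity 1), 5 (algebraic multiplicity 3).

For λ = -3: algebraic multiplicity 1 gives one 1×1 block.

For λ = 5: rank(A - 5I) = 2, rank((A - 5I)^2) = 1. The eigenspace has dimension 4 - 2 = 2, so there are 2 Jordan blocks; the rank sequence gives block sizes [2, 1].

Assembling the blocks gives the Jordan form J above.

J = [[-3, 0, 0, 0], [0, 5, 1, 0], [0, 0, 5, 0], [0, 0, 0, 5]]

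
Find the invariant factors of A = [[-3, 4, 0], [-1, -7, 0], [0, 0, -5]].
The Jordan structure of A has elementary divisors (x + 5)^2, (x + 5). Arranging the block sizes at each eigenvalue in decreasing order and taking row products gives the invariant factors.

Invariant factors (smallest first, each dividing the next): x + 5, (x + 5)^2.

Check: the last factor (x + 5)^2 is the minimal polynomial, and the product (x + 5)^3 is the characteristic polynomial.

x + 5, (x + 5)^2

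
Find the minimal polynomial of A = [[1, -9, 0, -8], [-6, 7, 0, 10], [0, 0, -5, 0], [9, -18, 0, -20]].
m_A(x) = (x + 2)(x + 5)^2

The characteristic polynomial factors as (x + 2)(x + 5)^3. The minimal polynomial is ∏(x - λ)^{k_λ} where k_λ is the size of the largest Jordan block at λ.

For λ = -5: rank(A + 5I) = 2, and the largest Jordan block has size 2 (the smallest k with rank((A + 5I)^k) = rank((A + 5I)^(k+1))).
For λ = -2: rank(A + 2I) = 3, and the largest Jordan block has size 1 (the smallest k with rank((A + 2I)^k) = rank((A + 2I)^(k+1))).

So m_A(x) = (x + 2)(x + 5)^2.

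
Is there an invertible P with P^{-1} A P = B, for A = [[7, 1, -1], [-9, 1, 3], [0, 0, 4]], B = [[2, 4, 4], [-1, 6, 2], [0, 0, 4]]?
Two matrices over a field are similar if and only if they have the same invariant factors.

Both A and B have characteristic polynomial (x - 4)^3 and minimal polynomial (x - 4)^2. Computing further, both have invariant factors x - 4, (x - 4)^2. Hence A and B are similar.

Yes.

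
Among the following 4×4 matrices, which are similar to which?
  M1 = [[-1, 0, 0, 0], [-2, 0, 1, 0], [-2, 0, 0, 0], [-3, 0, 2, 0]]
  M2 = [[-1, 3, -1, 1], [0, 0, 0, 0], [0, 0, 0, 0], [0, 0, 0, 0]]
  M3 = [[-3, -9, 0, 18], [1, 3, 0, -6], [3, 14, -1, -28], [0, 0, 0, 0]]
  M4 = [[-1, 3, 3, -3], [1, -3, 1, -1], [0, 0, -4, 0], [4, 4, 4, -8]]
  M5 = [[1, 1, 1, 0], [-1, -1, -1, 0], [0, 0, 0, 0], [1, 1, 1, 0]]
Characteristic polynomials: χ_{M1} = x^3(x + 1), χ_{M2} = x^3(x + 1), χ_{M3} = x^3(x + 1), χ_{M4} = (x + 4)^4, χ_{M5} = x^4.

{M1, M3}: invariant factors x, x^2(x + 1).

{M2}: invariant factors x, x, x(x + 1).

{M4}: invariant factors x + 4, x + 4, (x + 4)^2.

{M5}: invariant factors x, x, x^2.

Matrices are similar if and only if their invariant-factor lists agree; the partition into similarity classes is {M1, M3}, {M2}, {M4}, {M5}.

4 classes: {M1, M3}, {M2}, {M4}, {M5}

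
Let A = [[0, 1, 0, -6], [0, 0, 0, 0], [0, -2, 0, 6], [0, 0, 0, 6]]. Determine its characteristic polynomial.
χ_A(x) = x^3(x - 6)

xI - A = [[x, -1, 0, 6], [0, x, 0, 0], [0, 2, x, -6], [0, 0, 0, x - 6]].

Expanding det(xI - A) along the first row:
det(xI - A) = + (x)·det([[x, 0, 0], [2, x, -6], [0, 0, x - 6]]) - (-1)·det([[0, 0, 0], [0, x, -6], [0, 0, x - 6]]) + (0)·det([[0, x, 0], [0, 2, -6], [0, 0, x - 6]]) - (6)·det([[0, x, 0], [0, 2, x], [0, 0, 0]]).

Evaluating gives χ_A(x) = x^4 - 6x^3 = x^3(x - 6).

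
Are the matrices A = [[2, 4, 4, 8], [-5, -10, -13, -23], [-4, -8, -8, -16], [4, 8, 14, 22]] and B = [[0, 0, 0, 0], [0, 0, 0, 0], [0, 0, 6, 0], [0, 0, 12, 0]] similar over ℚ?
No.

Both have characteristic polynomial x^3(x - 6), but the minimal polynomial of A is x^2(x - 6) while the minimal polynomial of B is x(x - 6). The minimal polynomial is a similarity invariant, so A and B are not similar.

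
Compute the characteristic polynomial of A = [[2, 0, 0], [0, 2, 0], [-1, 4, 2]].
χ_A(x) = (x - 2)^3

xI - A = [[x - 2, 0, 0], [0, x - 2, 0], [1, -4, x - 2]].

Expanding det(xI - A) along the first row:
det(xI - A) = + (x - 2)·det([[x - 2, 0], [-4, x - 2]]) - (0)·det([[0, 0], [1, x - 2]]) + (0)·det([[0, x - 2], [1, -4]]).

Evaluating gives χ_A(x) = x^3 - 6x^2 + 12x - 8 = (x - 2)^3.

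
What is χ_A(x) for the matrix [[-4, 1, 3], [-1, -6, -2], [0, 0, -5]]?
xI - A = [[x + 4, -1, -3], [1, x + 6, 2], [0, 0, x + 5]].

Expanding det(xI - A) along the first row:
det(xI - A) = + (x + 4)·det([[x + 6, 2], [0, x + 5]]) - (-1)·det([[1, 2], [0, x + 5]]) + (-3)·det([[1, x + 6], [0, 0]]).

Evaluating gives χ_A(x) = x^3 + 15x^2 + 75x + 125 = (x + 5)^3.

χ_A(x) = (x + 5)^3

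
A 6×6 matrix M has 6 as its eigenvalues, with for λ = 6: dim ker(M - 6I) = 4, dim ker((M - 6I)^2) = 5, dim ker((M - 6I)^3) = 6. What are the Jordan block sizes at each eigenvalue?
λ = 6: successive nullity increments [4, 1, 1] count blocks of size ≥ k; block sizes are [3, 1, 1, 1].

Jordan blocks: (6, 3), (6, 1), (6, 1), (6, 1)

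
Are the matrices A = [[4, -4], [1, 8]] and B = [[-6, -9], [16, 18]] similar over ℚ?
Yes.

Two matrices over a field are similar if and only if they have the same invariant factors.

Both A and B have characteristic polynomial (x - 6)^2 and minimal polynomial (x - 6)^2. Computing further, both have invariant factors (x - 6)^2. Hence A and B are similar.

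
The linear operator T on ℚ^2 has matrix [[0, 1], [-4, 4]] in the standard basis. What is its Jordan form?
The characteristic polynomial is det(xI - A) = (x - 2)^2, so the eigenvalues are 2 (algebraic multiplicity 2).

For λ = 2: rank(A - 2I) = 1, rank((A - 2I)^2) = 0. The eigenspace has dimension 2 - 1 = 1, so there is 1 Jordan block; the rank sequence gives block sizes [2].

Assembling the blocks gives the Jordan form J above.

J = [[2, 1], [0, 2]]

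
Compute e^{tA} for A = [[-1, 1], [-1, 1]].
A has Jordan form J = [[0, 1], [0, 0]] with A = PJP^{-1}, so e^{tA} = P e^{tJ} P^{-1}.

For a Jordan block J_k(λ), e^{tJ_k(λ)} = e^{λt} · (I + tN + t^2 N^2/2! + ... + t^{k-1} N^{k-1}/(k-1)!) where N is the nilpotent superdiagonal part.

Assembling the blocks and conjugating back gives the entries of e^{tA} as shown above.

e^{tA} = [[1 - t, t], [-t, t + 1]]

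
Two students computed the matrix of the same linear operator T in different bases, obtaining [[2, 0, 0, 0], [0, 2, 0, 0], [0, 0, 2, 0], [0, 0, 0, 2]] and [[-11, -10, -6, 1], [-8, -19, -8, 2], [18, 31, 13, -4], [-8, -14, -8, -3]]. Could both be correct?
trace(A) = 8 but trace(B) = -20. The trace is a similarity invariant, so A and B are not similar.

No.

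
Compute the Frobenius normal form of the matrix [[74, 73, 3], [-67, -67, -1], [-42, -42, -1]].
The invariant factors of A (the non-unit diagonal entries of the Smith normal form of xI - A over ℚ[x]) are (x - 5)(x^2 - x + 5), each dividing the next. The characteristic polynomial is their product, (x - 5)(x^2 - x + 5).

The rational canonical form is the block-diagonal matrix of companion matrices C(f_i):
R = [[0, 0, 25], [1, 0, -10], [0, 1, 6]].

Note the characteristic polynomial does not split into linear factors over ℚ, so A has no Jordan form over ℚ; the rational canonical form exists over any field.

R = [[0, 0, 25], [1, 0, -10], [0, 1, 6]]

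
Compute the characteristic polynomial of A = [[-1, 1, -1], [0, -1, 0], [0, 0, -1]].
xI - A = [[x + 1, -1, 1], [0, x + 1, 0], [0, 0, x + 1]].

Expanding det(xI - A) along the first row:
det(xI - A) = + (x + 1)·det([[x + 1, 0], [0, x + 1]]) - (-1)·det([[0, 0], [0, x + 1]]) + (1)·det([[0, x + 1], [0, 0]]).

Evaluating gives χ_A(x) = x^3 + 3x^2 + 3x + 1 = (x + 1)^3.

χ_A(x) = (x + 1)^3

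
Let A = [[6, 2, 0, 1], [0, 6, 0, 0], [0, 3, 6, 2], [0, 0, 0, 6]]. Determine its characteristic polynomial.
xI - A = [[x - 6, -2, 0, -1], [0, x - 6, 0, 0], [0, -3, x - 6, -2], [0, 0, 0, x - 6]].

Expanding det(xI - A) along the first row:
det(xI - A) = + (x - 6)·det([[x - 6, 0, 0], [-3, x - 6, -2], [0, 0, x - 6]]) - (-2)·det([[0, 0, 0], [0, x - 6, -2], [0, 0, x - 6]]) + (0)·det([[0, x - 6, 0], [0, -3, -2], [0, 0, x - 6]]) - (-1)·det([[0, x - 6, 0], [0, -3, x - 6], [0, 0, 0]]).

Evaluating gives χ_A(x) = x^4 - 24x^3 + 216x^2 - 864x + 1296 = (x - 6)^4.

χ_A(x) = (x - 6)^4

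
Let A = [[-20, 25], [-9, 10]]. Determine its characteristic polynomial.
χ_A(x) = (x + 5)^2

xI - A = [[x + 20, -25], [9, x - 10]].

Expanding det(xI - A) along the first row:
det(xI - A) = + (x + 20)·det([[x - 10]]) - (-25)·det([[9]]).

Evaluating gives χ_A(x) = x^2 + 10x + 25 = (x + 5)^2.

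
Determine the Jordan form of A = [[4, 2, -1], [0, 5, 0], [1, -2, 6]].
J = [[5, 1, 0], [0, 5, 0], [0, 0, 5]]

The characteristic polynomial is det(xI - A) = (x - 5)^3, so the eigenvalues are 5 (algebraic multiplicity 3).

For λ = 5: rank(A - 5I) = 1, rank((A - 5I)^2) = 0. The eigenspace has dimension 3 - 1 = 2, so there are 2 Jordan blocks; the rank sequence gives block sizes [2, 1].

Assembling the blocks gives the Jordan form J above.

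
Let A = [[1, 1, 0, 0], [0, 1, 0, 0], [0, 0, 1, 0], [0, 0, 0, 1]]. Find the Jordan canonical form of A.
The characteristic polynomial is det(xI - A) = (x - 1)^4, so the eigenvalues are 1 (algebraic multiplicity 4).

For λ = 1: rank(A - I) = 1, rank((A - I)^2) = 0. The eigenspace has dimension 4 - 1 = 3, so there are 3 Jordan blocks; the rank sequence gives block sizes [2, 1, 1].

Assembling the blocks gives the Jordan form J above.

J = [[1, 1, 0, 0], [0, 1, 0, 0], [0, 0, 1, 0], [0, 0, 0, 1]]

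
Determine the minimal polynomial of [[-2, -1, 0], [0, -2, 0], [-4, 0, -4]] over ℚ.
m_A(x) = (x + 2)^2(x + 4)

The characteristic polynomial factors as (x + 2)^2(x + 4). The minimal polynomial is ∏(x - λ)^{k_λ} where k_λ is the size of the largest Jordan block at λ.

For λ = -4: rank(A + 4I) = 2, and the largest Jordan block has size 1 (the smallest k with rank((A + 4I)^k) = rank((A + 4I)^(k+1))).
For λ = -2: rank(A + 2I) = 2, and the largest Jordan block has size 2 (the smallest k with rank((A + 2I)^k) = rank((A + 2I)^(k+1))).

So m_A(x) = (x + 2)^2(x + 4).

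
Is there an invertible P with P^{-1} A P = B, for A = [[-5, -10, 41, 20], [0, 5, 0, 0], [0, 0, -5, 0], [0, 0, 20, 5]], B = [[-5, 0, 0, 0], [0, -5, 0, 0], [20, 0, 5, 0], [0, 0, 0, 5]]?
No.

Both have characteristic polynomial (x - 5)^2(x + 5)^2, but the minimal polynomial of A is (x - 5)(x + 5)^2 while the minimal polynomial of B is (x - 5)(x + 5). The minimal polynomial is a similarity invariant, so A and B are not similar.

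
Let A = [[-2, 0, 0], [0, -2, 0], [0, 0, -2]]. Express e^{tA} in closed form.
A has Jordan form J = [[-2, 0, 0], [0, -2, 0], [0, 0, -2]] with A = PJP^{-1}, so e^{tA} = P e^{tJ} P^{-1}.

For a Jordan block J_k(λ), e^{tJ_k(λ)} = e^{λt} · (I + tN + t^2 N^2/2! + ... + t^{k-1} N^{k-1}/(k-1)!) where N is the nilpotent superdiagonal part.

Assembling the blocks and conjugating back gives the entries of e^{tA} as shown above.

e^{tA} = [[e^{-2*t}, 0, 0], [0, e^{-2*t}, 0], [0, 0, e^{-2*t}]]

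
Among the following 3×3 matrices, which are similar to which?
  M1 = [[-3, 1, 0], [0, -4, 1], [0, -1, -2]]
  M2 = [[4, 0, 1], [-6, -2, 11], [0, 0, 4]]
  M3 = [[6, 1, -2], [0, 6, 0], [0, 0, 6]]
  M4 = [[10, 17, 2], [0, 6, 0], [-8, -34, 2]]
Characteristic polynomials: χ_{M1} = (x + 3)^3, χ_{M2} = (x - 4)^2(x + 2), χ_{M3} = (x - 6)^3, χ_{M4} = (x - 6)^3.

{M1}: invariant factors (x + 3)^3.

{M2}: invariant factors (x - 4)^2(x + 2).

{M3, M4}: invariant factors x - 6, (x - 6)^2.

Matrices are similar if and only if their invariant-factor lists agree; the partition into similarity classes is {M1}, {M2}, {M3, M4}.

3 classes: {M1}, {M2}, {M3, M4}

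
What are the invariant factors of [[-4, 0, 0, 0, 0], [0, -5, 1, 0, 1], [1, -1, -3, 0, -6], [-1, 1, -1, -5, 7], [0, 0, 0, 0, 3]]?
(x - 3)(x + 4)^3(x + 5)

The Jordan structure of A has elementary divisors (x + 5), (x + 4)^3, (x - 3). Arranging the block sizes at each eigenvalue in decreasing order and taking row products gives the invariant factors.

Invariant factors (smallest first, each dividing the next): (x - 3)(x + 4)^3(x + 5).

Check: the last factor (x - 3)(x + 4)^3(x + 5) is the minimal polynomial, and the product (x - 3)(x + 4)^3(x + 5) is the characteristic polynomial.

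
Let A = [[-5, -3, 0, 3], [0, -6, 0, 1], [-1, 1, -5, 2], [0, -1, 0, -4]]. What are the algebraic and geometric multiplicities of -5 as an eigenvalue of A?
algebraic multiplicity 4, geometric multiplicity 2

The characteristic polynomial is (x + 5)^4, so the factor x + 5 appears with exponent 4: the algebraic multiplicity is 4.

rank(A + 5I) = 2, so the eigenspace has dimension 4 - 2 = 2: the geometric multiplicity is 2.

Since 2 < 4, A is not diagonalizable.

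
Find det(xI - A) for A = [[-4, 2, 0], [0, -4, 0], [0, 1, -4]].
xI - A = [[x + 4, -2, 0], [0, x + 4, 0], [0, -1, x + 4]].

Expanding det(xI - A) along the first row:
det(xI - A) = + (x + 4)·det([[x + 4, 0], [-1, x + 4]]) - (-2)·det([[0, 0], [0, x + 4]]) + (0)·det([[0, x + 4], [0, -1]]).

Evaluating gives χ_A(x) = x^3 + 12x^2 + 48x + 64 = (x + 4)^3.

χ_A(x) = (x + 4)^3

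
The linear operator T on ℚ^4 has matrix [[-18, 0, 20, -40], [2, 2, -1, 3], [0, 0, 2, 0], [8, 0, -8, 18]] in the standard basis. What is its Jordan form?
J = [[-2, 0, 0, 0], [0, 2, 1, 0], [0, 0, 2, 0], [0, 0, 0, 2]]

The characteristic polynomial is det(xI - A) = (x - 2)^3(x + 2), so the eigenvalues are -2 (algebraic multiplicity 1), 2 (algebraic multiplicity 3).

For λ = -2: algebraic multiplicity 1 gives one 1×1 block.

For λ = 2: rank(A - 2I) = 2, rank((A - 2I)^2) = 1. The eigenspace has dimension 4 - 2 = 2, so there are 2 Jordan blocks; the rank sequence gives block sizes [2, 1].

Assembling the blocks gives the Jordan form J above.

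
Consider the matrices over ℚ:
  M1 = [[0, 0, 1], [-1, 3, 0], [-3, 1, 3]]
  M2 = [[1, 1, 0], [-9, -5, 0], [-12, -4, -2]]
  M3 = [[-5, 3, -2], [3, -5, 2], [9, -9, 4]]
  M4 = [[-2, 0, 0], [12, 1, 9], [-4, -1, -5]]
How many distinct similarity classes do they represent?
Characteristic polynomials: χ_{M1} = (x - 2)^3, χ_{M2} = (x + 2)^3, χ_{M3} = (x + 2)^3, χ_{M4} = (x + 2)^3.

{M1}: invariant factors (x - 2)^3.

{M2, M3, M4}: invariant factors x + 2, (x + 2)^2.

Matrices are similar if and only if their invariant-factor lists agree; the partition into similarity classes is {M1}, {M2, M3, M4}.

2 classes: {M1}, {M2, M3, M4}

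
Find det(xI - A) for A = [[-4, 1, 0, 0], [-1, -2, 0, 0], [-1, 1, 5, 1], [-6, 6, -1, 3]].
xI - A = [[x + 4, -1, 0, 0], [1, x + 2, 0, 0], [1, -1, x - 5, -1], [6, -6, 1, x - 3]].

Expanding det(xI - A) along the first row:
det(xI - A) = + (x + 4)·det([[x + 2, 0, 0], [-1, x - 5, -1], [-6, 1, x - 3]]) - (-1)·det([[1, 0, 0], [1, x - 5, -1], [6, 1, x - 3]]) + (0)·det([[1, x + 2, 0], [1, -1, -1], [6, -6, x - 3]]) - (0)·det([[1, x + 2, 0], [1, -1, x - 5], [6, -6, 1]]).

Evaluating gives χ_A(x) = x^4 - 2x^3 - 23x^2 + 24x + 144 = (x - 4)^2(x + 3)^2.

χ_A(x) = (x - 4)^2(x + 3)^2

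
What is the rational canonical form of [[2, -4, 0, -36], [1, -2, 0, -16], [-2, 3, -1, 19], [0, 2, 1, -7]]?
R = [[0, 0, 0, -4], [1, 0, 0, -16], [0, 1, 0, -20], [0, 0, 1, -8]]

The invariant factors of A (the non-unit diagonal entries of the Smith normal form of xI - A over ℚ[x]) are (x^2 + 4x + 2)^2, each dividing the next. The characteristic polynomial is their product, (x^2 + 4x + 2)^2.

The rational canonical form is the block-diagonal matrix of companion matrices C(f_i):
R = [[0, 0, 0, -4], [1, 0, 0, -16], [0, 1, 0, -20], [0, 0, 1, -8]].

Note the characteristic polynomial does not split into linear factors over ℚ, so A has no Jordan form over ℚ; the rational canonical form exists over any field.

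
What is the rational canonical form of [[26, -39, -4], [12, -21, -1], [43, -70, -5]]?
The invariant factors of A (the non-unit diagonal entries of the Smith normal form of xI - A over ℚ[x]) are x^3 - x + 5, each dividing the next. The characteristic polynomial is their product, x^3 - x + 5.

The rational canonical form is the block-diagonal matrix of companion matrices C(f_i):
R = [[0, 0, -5], [1, 0, 1], [0, 1, 0]].

Note the characteristic polynomial does not split into linear factors over ℚ, so A has no Jordan form over ℚ; the rational canonical form exists over any field.

R = [[0, 0, -5], [1, 0, 1], [0, 1, 0]]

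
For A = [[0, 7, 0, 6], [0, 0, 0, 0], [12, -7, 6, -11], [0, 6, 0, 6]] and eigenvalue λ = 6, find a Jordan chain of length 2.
We seek v_1 ∈ ker((A - 6I)^2) \ ker(A - 6I), then set v_{i+1} = (A - 6I) v_i.

One such chain is v_1 = [[1, 0, -3, 1]]^T, v_2 = [[0, 0, 1, 0]]^T. Check: (A - 6I) v_2 = [[0, 0, 0, 0]]^T = 0.

v_1 = [[1, 0, -3, 1]]^T, v_2 = [[0, 0, 1, 0]]^T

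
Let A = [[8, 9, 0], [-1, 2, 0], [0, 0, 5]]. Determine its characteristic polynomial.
χ_A(x) = (x - 5)^3

xI - A = [[x - 8, -9, 0], [1, x - 2, 0], [0, 0, x - 5]].

Expanding det(xI - A) along the first row:
det(xI - A) = + (x - 8)·det([[x - 2, 0], [0, x - 5]]) - (-9)·det([[1, 0], [0, x - 5]]) + (0)·det([[1, x - 2], [0, 0]]).

Evaluating gives χ_A(x) = x^3 - 15x^2 + 75x - 125 = (x - 5)^3.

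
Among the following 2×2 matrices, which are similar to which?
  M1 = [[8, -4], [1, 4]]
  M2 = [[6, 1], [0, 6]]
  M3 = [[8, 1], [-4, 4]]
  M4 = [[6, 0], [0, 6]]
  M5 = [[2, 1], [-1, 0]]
Characteristic polynomials: χ_{M1} = (x - 6)^2, χ_{M2} = (x - 6)^2, χ_{M3} = (x - 6)^2, χ_{M4} = (x - 6)^2, χ_{M5} = (x - 1)^2.

{M1, M2, M3}: invariant factors (x - 6)^2.

{M4}: invariant factors x - 6, x - 6.

{M5}: invariant factors (x - 1)^2.

Matrices are similar if and only if their invariant-factor lists agree; the partition into similarity classes is {M1, M2, M3}, {M4}, {M5}.

3 classes: {M1, M2, M3}, {M4}, {M5}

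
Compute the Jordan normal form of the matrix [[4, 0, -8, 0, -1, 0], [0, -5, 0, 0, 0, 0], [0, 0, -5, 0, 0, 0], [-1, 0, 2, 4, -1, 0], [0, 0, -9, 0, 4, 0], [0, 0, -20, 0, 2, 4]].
J = [[-5, 0, 0, 0, 0, 0], [0, -5, 0, 0, 0, 0], [0, 0, 4, 1, 0, 0], [0, 0, 0, 4, 1, 0], [0, 0, 0, 0, 4, 0], [0, 0, 0, 0, 0, 4]]

The characteristic polynomial is det(xI - A) = (x - 4)^4(x + 5)^2, so the eigenvalues are -5 (algebraic multiplicity 2), 4 (algebraic multiplicity 4).

For λ = -5: rank(A + 5I) = 4. The eigenspace has dimension 6 - 4 = 2, so there are 2 Jordan blocks; the rank sequence gives block sizes [1, 1].

For λ = 4: rank(A - 4I) = 4, rank((A - 4I)^2) = 3, rank((A - 4I)^3) = 2. The eigenspace has dimension 6 - 4 = 2, so there are 2 Jordan blocks; the rank sequence gives block sizes [3, 1].

Assembling the blocks gives the Jordan form J above.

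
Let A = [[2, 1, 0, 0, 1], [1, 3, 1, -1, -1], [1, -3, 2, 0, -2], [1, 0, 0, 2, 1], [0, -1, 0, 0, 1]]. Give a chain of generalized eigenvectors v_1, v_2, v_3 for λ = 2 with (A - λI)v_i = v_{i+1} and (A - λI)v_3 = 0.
We seek v_1 ∈ ker((A - 2I)^3) \ ker((A - 2I)^2), then set v_{i+1} = (A - 2I) v_i.

One such chain is v_1 = [[0, 0, 1, 0, 0]]^T, v_2 = [[0, 1, 0, 0, 0]]^T, v_3 = [[1, 1, -3, 0, -1]]^T. Check: (A - 2I) v_3 = [[0, 0, 0, 0, 0]]^T = 0.

v_1 = [[0, 0, 1, 0, 0]]^T, v_2 = [[0, 1, 0, 0, 0]]^T, v_3 = [[1, 1, -3, 0, -1]]^T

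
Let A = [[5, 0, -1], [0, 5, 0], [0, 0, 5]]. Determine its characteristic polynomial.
xI - A = [[x - 5, 0, 1], [0, x - 5, 0], [0, 0, x - 5]].

Expanding det(xI - A) along the first row:
det(xI - A) = + (x - 5)·det([[x - 5, 0], [0, x - 5]]) - (0)·det([[0, 0], [0, x - 5]]) + (1)·det([[0, x - 5], [0, 0]]).

Evaluating gives χ_A(x) = x^3 - 15x^2 + 75x - 125 = (x - 5)^3.

χ_A(x) = (x - 5)^3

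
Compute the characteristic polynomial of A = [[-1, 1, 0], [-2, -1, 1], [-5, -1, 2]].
χ_A(x) = x^3

xI - A = [[x + 1, -1, 0], [2, x + 1, -1], [5, 1, x - 2]].

Expanding det(xI - A) along the first row:
det(xI - A) = + (x + 1)·det([[x + 1, -1], [1, x - 2]]) - (-1)·det([[2, -1], [5, x - 2]]) + (0)·det([[2, x + 1], [5, 1]]).

Evaluating gives χ_A(x) = x^3.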